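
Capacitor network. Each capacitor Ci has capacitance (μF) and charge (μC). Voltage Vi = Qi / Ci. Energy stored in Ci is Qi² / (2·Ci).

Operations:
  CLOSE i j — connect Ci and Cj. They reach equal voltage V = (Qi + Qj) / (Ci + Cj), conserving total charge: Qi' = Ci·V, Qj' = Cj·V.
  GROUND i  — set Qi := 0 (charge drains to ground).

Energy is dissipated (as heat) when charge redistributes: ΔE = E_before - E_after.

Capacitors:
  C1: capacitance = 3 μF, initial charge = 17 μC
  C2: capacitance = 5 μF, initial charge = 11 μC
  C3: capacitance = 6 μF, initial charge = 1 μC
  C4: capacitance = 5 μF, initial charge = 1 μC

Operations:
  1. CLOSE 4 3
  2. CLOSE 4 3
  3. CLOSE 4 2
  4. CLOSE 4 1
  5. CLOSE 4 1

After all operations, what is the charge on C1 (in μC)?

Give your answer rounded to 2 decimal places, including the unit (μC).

Answer: 8.61 μC

Derivation:
Initial: C1(3μF, Q=17μC, V=5.67V), C2(5μF, Q=11μC, V=2.20V), C3(6μF, Q=1μC, V=0.17V), C4(5μF, Q=1μC, V=0.20V)
Op 1: CLOSE 4-3: Q_total=2.00, C_total=11.00, V=0.18; Q4=0.91, Q3=1.09; dissipated=0.002
Op 2: CLOSE 4-3: Q_total=2.00, C_total=11.00, V=0.18; Q4=0.91, Q3=1.09; dissipated=0.000
Op 3: CLOSE 4-2: Q_total=11.91, C_total=10.00, V=1.19; Q4=5.95, Q2=5.95; dissipated=5.091
Op 4: CLOSE 4-1: Q_total=22.95, C_total=8.00, V=2.87; Q4=14.35, Q1=8.61; dissipated=18.780
Op 5: CLOSE 4-1: Q_total=22.95, C_total=8.00, V=2.87; Q4=14.35, Q1=8.61; dissipated=0.000
Final charges: Q1=8.61, Q2=5.95, Q3=1.09, Q4=14.35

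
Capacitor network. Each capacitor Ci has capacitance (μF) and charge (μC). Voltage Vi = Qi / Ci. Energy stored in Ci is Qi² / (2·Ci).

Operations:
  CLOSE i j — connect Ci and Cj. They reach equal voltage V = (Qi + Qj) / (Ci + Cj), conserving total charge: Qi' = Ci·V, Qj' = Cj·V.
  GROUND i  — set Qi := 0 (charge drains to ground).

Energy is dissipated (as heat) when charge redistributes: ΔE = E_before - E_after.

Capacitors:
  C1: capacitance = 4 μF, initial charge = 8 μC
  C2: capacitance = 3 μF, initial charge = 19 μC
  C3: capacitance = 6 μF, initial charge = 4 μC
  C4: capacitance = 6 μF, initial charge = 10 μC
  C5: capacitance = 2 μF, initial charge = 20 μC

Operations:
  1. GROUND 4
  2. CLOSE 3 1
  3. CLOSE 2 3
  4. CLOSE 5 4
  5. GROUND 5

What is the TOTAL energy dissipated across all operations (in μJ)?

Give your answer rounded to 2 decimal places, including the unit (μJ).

Initial: C1(4μF, Q=8μC, V=2.00V), C2(3μF, Q=19μC, V=6.33V), C3(6μF, Q=4μC, V=0.67V), C4(6μF, Q=10μC, V=1.67V), C5(2μF, Q=20μC, V=10.00V)
Op 1: GROUND 4: Q4=0; energy lost=8.333
Op 2: CLOSE 3-1: Q_total=12.00, C_total=10.00, V=1.20; Q3=7.20, Q1=4.80; dissipated=2.133
Op 3: CLOSE 2-3: Q_total=26.20, C_total=9.00, V=2.91; Q2=8.73, Q3=17.47; dissipated=26.351
Op 4: CLOSE 5-4: Q_total=20.00, C_total=8.00, V=2.50; Q5=5.00, Q4=15.00; dissipated=75.000
Op 5: GROUND 5: Q5=0; energy lost=6.250
Total dissipated: 118.068 μJ

Answer: 118.07 μJ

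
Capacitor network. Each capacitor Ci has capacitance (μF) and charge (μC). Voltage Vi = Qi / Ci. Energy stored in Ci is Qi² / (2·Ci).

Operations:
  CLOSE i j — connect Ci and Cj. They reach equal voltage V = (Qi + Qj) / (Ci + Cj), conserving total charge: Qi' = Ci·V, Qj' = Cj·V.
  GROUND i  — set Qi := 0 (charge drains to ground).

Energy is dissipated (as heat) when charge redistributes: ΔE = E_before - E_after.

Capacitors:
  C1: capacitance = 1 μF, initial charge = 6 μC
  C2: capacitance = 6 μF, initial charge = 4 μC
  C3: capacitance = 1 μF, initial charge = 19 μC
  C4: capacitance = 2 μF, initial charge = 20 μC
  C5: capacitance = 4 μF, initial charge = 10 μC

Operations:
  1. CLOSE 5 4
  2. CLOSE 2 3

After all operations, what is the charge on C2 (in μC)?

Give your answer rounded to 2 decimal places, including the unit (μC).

Answer: 19.71 μC

Derivation:
Initial: C1(1μF, Q=6μC, V=6.00V), C2(6μF, Q=4μC, V=0.67V), C3(1μF, Q=19μC, V=19.00V), C4(2μF, Q=20μC, V=10.00V), C5(4μF, Q=10μC, V=2.50V)
Op 1: CLOSE 5-4: Q_total=30.00, C_total=6.00, V=5.00; Q5=20.00, Q4=10.00; dissipated=37.500
Op 2: CLOSE 2-3: Q_total=23.00, C_total=7.00, V=3.29; Q2=19.71, Q3=3.29; dissipated=144.048
Final charges: Q1=6.00, Q2=19.71, Q3=3.29, Q4=10.00, Q5=20.00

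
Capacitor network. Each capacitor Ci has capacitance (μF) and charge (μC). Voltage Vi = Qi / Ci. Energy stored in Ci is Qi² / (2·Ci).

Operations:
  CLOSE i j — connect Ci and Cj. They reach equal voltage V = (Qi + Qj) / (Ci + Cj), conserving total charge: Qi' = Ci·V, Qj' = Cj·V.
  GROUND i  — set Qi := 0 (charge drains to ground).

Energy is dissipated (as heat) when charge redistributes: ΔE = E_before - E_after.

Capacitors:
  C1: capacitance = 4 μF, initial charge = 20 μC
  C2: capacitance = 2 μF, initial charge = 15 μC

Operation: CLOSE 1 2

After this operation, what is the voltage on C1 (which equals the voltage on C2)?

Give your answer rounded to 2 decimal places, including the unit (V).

Initial: C1(4μF, Q=20μC, V=5.00V), C2(2μF, Q=15μC, V=7.50V)
Op 1: CLOSE 1-2: Q_total=35.00, C_total=6.00, V=5.83; Q1=23.33, Q2=11.67; dissipated=4.167

Answer: 5.83 V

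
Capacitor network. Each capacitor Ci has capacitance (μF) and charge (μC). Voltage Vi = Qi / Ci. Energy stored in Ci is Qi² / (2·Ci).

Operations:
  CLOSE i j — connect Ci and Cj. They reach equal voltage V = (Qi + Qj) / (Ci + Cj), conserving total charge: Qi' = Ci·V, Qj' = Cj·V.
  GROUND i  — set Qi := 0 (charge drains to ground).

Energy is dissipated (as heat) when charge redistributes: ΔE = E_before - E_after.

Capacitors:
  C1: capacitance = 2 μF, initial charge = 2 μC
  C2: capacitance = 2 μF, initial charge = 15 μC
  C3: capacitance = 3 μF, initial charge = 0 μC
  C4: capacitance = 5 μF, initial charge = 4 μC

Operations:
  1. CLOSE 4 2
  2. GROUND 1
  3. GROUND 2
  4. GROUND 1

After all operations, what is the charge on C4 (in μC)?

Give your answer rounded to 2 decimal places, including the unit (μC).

Answer: 13.57 μC

Derivation:
Initial: C1(2μF, Q=2μC, V=1.00V), C2(2μF, Q=15μC, V=7.50V), C3(3μF, Q=0μC, V=0.00V), C4(5μF, Q=4μC, V=0.80V)
Op 1: CLOSE 4-2: Q_total=19.00, C_total=7.00, V=2.71; Q4=13.57, Q2=5.43; dissipated=32.064
Op 2: GROUND 1: Q1=0; energy lost=1.000
Op 3: GROUND 2: Q2=0; energy lost=7.367
Op 4: GROUND 1: Q1=0; energy lost=0.000
Final charges: Q1=0.00, Q2=0.00, Q3=0.00, Q4=13.57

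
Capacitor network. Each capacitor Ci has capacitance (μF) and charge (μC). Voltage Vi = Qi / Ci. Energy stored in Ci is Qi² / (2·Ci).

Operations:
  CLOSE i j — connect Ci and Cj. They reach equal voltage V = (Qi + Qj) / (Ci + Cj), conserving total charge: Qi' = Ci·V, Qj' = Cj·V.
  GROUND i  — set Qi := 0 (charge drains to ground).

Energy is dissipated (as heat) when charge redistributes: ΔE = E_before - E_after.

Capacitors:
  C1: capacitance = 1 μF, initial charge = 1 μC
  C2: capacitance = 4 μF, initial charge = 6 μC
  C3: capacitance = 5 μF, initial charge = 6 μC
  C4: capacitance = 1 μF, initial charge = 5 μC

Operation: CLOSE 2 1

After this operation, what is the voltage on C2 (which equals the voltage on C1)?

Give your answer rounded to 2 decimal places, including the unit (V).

Answer: 1.40 V

Derivation:
Initial: C1(1μF, Q=1μC, V=1.00V), C2(4μF, Q=6μC, V=1.50V), C3(5μF, Q=6μC, V=1.20V), C4(1μF, Q=5μC, V=5.00V)
Op 1: CLOSE 2-1: Q_total=7.00, C_total=5.00, V=1.40; Q2=5.60, Q1=1.40; dissipated=0.100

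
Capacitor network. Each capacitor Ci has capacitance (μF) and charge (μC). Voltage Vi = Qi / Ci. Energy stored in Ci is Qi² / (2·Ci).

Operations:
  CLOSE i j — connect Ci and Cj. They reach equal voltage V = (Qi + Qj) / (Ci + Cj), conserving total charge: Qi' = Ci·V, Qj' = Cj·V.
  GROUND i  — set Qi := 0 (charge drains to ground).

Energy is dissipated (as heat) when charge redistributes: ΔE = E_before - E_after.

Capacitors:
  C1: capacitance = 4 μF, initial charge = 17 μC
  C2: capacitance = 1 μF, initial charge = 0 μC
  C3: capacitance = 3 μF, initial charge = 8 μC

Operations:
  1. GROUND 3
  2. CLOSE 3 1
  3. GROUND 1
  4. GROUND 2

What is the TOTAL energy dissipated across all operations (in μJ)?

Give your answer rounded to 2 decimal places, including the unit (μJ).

Answer: 37.94 μJ

Derivation:
Initial: C1(4μF, Q=17μC, V=4.25V), C2(1μF, Q=0μC, V=0.00V), C3(3μF, Q=8μC, V=2.67V)
Op 1: GROUND 3: Q3=0; energy lost=10.667
Op 2: CLOSE 3-1: Q_total=17.00, C_total=7.00, V=2.43; Q3=7.29, Q1=9.71; dissipated=15.482
Op 3: GROUND 1: Q1=0; energy lost=11.796
Op 4: GROUND 2: Q2=0; energy lost=0.000
Total dissipated: 37.945 μJ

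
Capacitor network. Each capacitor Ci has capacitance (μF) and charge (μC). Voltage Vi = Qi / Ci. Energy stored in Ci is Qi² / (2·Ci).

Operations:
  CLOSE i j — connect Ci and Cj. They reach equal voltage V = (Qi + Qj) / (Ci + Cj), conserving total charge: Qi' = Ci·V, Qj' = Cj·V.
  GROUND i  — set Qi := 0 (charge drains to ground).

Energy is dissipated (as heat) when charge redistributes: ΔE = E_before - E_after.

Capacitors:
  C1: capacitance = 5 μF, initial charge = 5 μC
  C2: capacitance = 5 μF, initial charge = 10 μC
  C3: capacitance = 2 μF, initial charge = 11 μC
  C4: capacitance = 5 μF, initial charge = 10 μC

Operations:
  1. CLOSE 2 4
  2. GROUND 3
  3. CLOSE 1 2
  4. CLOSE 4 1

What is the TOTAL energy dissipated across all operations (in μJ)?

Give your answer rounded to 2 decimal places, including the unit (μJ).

Answer: 31.81 μJ

Derivation:
Initial: C1(5μF, Q=5μC, V=1.00V), C2(5μF, Q=10μC, V=2.00V), C3(2μF, Q=11μC, V=5.50V), C4(5μF, Q=10μC, V=2.00V)
Op 1: CLOSE 2-4: Q_total=20.00, C_total=10.00, V=2.00; Q2=10.00, Q4=10.00; dissipated=0.000
Op 2: GROUND 3: Q3=0; energy lost=30.250
Op 3: CLOSE 1-2: Q_total=15.00, C_total=10.00, V=1.50; Q1=7.50, Q2=7.50; dissipated=1.250
Op 4: CLOSE 4-1: Q_total=17.50, C_total=10.00, V=1.75; Q4=8.75, Q1=8.75; dissipated=0.312
Total dissipated: 31.812 μJ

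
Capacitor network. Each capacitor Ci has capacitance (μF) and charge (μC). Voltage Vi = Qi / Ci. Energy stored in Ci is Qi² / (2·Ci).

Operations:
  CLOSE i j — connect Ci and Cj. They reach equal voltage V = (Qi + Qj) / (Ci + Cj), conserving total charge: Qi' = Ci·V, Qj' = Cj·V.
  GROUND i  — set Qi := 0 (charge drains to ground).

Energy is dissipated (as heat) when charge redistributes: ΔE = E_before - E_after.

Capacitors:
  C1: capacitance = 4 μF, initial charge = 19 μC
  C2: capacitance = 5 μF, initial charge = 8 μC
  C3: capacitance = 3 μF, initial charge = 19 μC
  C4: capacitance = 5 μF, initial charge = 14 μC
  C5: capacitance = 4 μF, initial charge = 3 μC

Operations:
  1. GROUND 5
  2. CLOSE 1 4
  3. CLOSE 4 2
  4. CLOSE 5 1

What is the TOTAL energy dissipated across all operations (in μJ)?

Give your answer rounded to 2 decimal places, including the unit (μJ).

Initial: C1(4μF, Q=19μC, V=4.75V), C2(5μF, Q=8μC, V=1.60V), C3(3μF, Q=19μC, V=6.33V), C4(5μF, Q=14μC, V=2.80V), C5(4μF, Q=3μC, V=0.75V)
Op 1: GROUND 5: Q5=0; energy lost=1.125
Op 2: CLOSE 1-4: Q_total=33.00, C_total=9.00, V=3.67; Q1=14.67, Q4=18.33; dissipated=4.225
Op 3: CLOSE 4-2: Q_total=26.33, C_total=10.00, V=2.63; Q4=13.17, Q2=13.17; dissipated=5.339
Op 4: CLOSE 5-1: Q_total=14.67, C_total=8.00, V=1.83; Q5=7.33, Q1=7.33; dissipated=13.444
Total dissipated: 24.133 μJ

Answer: 24.13 μJ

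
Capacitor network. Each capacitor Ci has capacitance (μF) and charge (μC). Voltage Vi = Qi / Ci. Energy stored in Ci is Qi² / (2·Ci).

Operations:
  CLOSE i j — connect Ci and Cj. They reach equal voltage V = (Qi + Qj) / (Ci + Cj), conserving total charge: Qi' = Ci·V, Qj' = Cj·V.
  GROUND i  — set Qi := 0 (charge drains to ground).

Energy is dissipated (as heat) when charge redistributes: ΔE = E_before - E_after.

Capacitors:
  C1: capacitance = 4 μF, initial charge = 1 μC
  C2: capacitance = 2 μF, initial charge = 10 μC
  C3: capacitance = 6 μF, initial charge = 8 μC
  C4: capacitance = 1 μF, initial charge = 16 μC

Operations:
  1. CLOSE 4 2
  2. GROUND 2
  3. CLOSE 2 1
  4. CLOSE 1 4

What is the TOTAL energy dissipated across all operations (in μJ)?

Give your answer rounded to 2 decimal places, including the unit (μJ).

Initial: C1(4μF, Q=1μC, V=0.25V), C2(2μF, Q=10μC, V=5.00V), C3(6μF, Q=8μC, V=1.33V), C4(1μF, Q=16μC, V=16.00V)
Op 1: CLOSE 4-2: Q_total=26.00, C_total=3.00, V=8.67; Q4=8.67, Q2=17.33; dissipated=40.333
Op 2: GROUND 2: Q2=0; energy lost=75.111
Op 3: CLOSE 2-1: Q_total=1.00, C_total=6.00, V=0.17; Q2=0.33, Q1=0.67; dissipated=0.042
Op 4: CLOSE 1-4: Q_total=9.33, C_total=5.00, V=1.87; Q1=7.47, Q4=1.87; dissipated=28.900
Total dissipated: 144.386 μJ

Answer: 144.39 μJ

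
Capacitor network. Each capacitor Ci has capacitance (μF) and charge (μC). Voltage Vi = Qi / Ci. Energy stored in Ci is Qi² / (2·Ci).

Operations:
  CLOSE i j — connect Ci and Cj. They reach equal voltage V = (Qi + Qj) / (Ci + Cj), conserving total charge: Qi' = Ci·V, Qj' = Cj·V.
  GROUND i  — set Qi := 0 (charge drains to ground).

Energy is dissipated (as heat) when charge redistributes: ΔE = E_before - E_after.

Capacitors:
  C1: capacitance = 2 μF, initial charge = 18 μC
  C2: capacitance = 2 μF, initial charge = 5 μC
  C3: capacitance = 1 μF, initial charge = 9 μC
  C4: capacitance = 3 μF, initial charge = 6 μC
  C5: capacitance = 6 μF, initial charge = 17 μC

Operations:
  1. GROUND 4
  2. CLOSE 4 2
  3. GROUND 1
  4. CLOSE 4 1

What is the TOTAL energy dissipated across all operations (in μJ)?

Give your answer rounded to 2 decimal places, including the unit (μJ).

Initial: C1(2μF, Q=18μC, V=9.00V), C2(2μF, Q=5μC, V=2.50V), C3(1μF, Q=9μC, V=9.00V), C4(3μF, Q=6μC, V=2.00V), C5(6μF, Q=17μC, V=2.83V)
Op 1: GROUND 4: Q4=0; energy lost=6.000
Op 2: CLOSE 4-2: Q_total=5.00, C_total=5.00, V=1.00; Q4=3.00, Q2=2.00; dissipated=3.750
Op 3: GROUND 1: Q1=0; energy lost=81.000
Op 4: CLOSE 4-1: Q_total=3.00, C_total=5.00, V=0.60; Q4=1.80, Q1=1.20; dissipated=0.600
Total dissipated: 91.350 μJ

Answer: 91.35 μJ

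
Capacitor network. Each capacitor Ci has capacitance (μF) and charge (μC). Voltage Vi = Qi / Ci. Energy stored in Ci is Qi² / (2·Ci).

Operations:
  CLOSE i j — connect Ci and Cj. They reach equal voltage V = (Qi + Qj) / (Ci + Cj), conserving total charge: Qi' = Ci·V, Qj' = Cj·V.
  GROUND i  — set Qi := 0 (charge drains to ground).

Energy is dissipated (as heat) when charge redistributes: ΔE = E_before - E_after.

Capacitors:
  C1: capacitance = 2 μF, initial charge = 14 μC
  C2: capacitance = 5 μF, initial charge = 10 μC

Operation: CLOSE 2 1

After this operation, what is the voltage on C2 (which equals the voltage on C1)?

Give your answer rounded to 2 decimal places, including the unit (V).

Initial: C1(2μF, Q=14μC, V=7.00V), C2(5μF, Q=10μC, V=2.00V)
Op 1: CLOSE 2-1: Q_total=24.00, C_total=7.00, V=3.43; Q2=17.14, Q1=6.86; dissipated=17.857

Answer: 3.43 V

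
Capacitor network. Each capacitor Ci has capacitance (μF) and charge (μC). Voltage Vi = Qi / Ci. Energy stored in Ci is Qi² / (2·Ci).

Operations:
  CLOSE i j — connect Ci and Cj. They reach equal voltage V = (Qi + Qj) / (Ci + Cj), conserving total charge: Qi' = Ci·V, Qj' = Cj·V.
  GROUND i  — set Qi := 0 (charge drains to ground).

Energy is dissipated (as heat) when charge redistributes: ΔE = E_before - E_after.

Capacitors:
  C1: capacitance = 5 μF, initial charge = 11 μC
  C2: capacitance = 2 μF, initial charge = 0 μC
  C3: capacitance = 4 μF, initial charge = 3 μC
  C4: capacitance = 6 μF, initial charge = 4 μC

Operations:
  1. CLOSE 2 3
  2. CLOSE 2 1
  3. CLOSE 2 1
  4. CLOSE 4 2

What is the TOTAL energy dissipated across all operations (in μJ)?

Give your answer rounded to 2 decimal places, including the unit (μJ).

Answer: 3.26 μJ

Derivation:
Initial: C1(5μF, Q=11μC, V=2.20V), C2(2μF, Q=0μC, V=0.00V), C3(4μF, Q=3μC, V=0.75V), C4(6μF, Q=4μC, V=0.67V)
Op 1: CLOSE 2-3: Q_total=3.00, C_total=6.00, V=0.50; Q2=1.00, Q3=2.00; dissipated=0.375
Op 2: CLOSE 2-1: Q_total=12.00, C_total=7.00, V=1.71; Q2=3.43, Q1=8.57; dissipated=2.064
Op 3: CLOSE 2-1: Q_total=12.00, C_total=7.00, V=1.71; Q2=3.43, Q1=8.57; dissipated=0.000
Op 4: CLOSE 4-2: Q_total=7.43, C_total=8.00, V=0.93; Q4=5.57, Q2=1.86; dissipated=0.823
Total dissipated: 3.262 μJ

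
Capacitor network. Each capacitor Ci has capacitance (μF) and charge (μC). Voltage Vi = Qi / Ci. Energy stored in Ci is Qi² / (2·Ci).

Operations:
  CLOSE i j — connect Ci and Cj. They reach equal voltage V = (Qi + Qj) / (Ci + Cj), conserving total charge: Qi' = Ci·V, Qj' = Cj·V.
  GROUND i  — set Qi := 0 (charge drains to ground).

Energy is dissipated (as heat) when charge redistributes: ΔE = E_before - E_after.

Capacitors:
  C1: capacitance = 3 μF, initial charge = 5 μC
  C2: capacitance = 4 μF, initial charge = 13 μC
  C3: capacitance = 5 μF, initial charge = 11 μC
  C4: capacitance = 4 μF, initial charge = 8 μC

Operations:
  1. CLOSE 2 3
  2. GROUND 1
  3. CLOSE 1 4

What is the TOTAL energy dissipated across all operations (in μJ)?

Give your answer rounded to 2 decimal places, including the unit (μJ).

Answer: 8.82 μJ

Derivation:
Initial: C1(3μF, Q=5μC, V=1.67V), C2(4μF, Q=13μC, V=3.25V), C3(5μF, Q=11μC, V=2.20V), C4(4μF, Q=8μC, V=2.00V)
Op 1: CLOSE 2-3: Q_total=24.00, C_total=9.00, V=2.67; Q2=10.67, Q3=13.33; dissipated=1.225
Op 2: GROUND 1: Q1=0; energy lost=4.167
Op 3: CLOSE 1-4: Q_total=8.00, C_total=7.00, V=1.14; Q1=3.43, Q4=4.57; dissipated=3.429
Total dissipated: 8.820 μJ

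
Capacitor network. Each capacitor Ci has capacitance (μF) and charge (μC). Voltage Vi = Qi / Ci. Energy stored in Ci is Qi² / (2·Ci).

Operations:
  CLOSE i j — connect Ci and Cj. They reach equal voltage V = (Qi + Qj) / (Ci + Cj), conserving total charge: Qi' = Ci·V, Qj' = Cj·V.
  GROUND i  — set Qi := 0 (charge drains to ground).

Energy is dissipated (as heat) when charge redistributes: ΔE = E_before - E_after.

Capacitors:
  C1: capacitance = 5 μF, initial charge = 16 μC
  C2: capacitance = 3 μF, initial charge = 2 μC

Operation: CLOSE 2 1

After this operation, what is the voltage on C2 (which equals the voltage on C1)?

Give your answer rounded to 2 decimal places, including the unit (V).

Initial: C1(5μF, Q=16μC, V=3.20V), C2(3μF, Q=2μC, V=0.67V)
Op 1: CLOSE 2-1: Q_total=18.00, C_total=8.00, V=2.25; Q2=6.75, Q1=11.25; dissipated=6.017

Answer: 2.25 V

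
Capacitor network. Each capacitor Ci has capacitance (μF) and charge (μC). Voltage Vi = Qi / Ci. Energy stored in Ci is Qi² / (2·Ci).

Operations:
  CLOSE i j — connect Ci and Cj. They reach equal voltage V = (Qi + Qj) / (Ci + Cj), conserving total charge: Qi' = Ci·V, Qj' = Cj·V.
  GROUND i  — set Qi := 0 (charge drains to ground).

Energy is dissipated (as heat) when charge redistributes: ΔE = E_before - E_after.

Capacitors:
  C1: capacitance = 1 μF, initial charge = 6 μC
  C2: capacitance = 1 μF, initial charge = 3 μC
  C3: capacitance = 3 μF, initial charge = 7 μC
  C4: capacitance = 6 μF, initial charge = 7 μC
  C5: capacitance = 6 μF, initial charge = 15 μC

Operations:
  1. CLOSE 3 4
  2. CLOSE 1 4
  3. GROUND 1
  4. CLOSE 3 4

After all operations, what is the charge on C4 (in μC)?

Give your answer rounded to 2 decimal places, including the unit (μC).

Answer: 11.87 μC

Derivation:
Initial: C1(1μF, Q=6μC, V=6.00V), C2(1μF, Q=3μC, V=3.00V), C3(3μF, Q=7μC, V=2.33V), C4(6μF, Q=7μC, V=1.17V), C5(6μF, Q=15μC, V=2.50V)
Op 1: CLOSE 3-4: Q_total=14.00, C_total=9.00, V=1.56; Q3=4.67, Q4=9.33; dissipated=1.361
Op 2: CLOSE 1-4: Q_total=15.33, C_total=7.00, V=2.19; Q1=2.19, Q4=13.14; dissipated=8.466
Op 3: GROUND 1: Q1=0; energy lost=2.399
Op 4: CLOSE 3-4: Q_total=17.81, C_total=9.00, V=1.98; Q3=5.94, Q4=11.87; dissipated=0.403
Final charges: Q1=0.00, Q2=3.00, Q3=5.94, Q4=11.87, Q5=15.00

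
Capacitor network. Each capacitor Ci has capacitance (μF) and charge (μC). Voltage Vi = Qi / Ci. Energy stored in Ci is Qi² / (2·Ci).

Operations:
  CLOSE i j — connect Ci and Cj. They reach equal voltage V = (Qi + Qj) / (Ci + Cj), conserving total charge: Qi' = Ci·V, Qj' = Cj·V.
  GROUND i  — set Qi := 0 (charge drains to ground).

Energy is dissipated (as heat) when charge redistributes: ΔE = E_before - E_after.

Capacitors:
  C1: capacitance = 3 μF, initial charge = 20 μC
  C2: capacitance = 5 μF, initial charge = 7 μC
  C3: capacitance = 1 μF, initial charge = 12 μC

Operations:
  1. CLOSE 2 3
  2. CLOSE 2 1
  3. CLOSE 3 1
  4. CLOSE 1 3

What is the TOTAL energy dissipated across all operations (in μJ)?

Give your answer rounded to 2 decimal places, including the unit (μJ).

Initial: C1(3μF, Q=20μC, V=6.67V), C2(5μF, Q=7μC, V=1.40V), C3(1μF, Q=12μC, V=12.00V)
Op 1: CLOSE 2-3: Q_total=19.00, C_total=6.00, V=3.17; Q2=15.83, Q3=3.17; dissipated=46.817
Op 2: CLOSE 2-1: Q_total=35.83, C_total=8.00, V=4.48; Q2=22.40, Q1=13.44; dissipated=11.484
Op 3: CLOSE 3-1: Q_total=16.60, C_total=4.00, V=4.15; Q3=4.15, Q1=12.45; dissipated=0.646
Op 4: CLOSE 1-3: Q_total=16.60, C_total=4.00, V=4.15; Q1=12.45, Q3=4.15; dissipated=0.000
Total dissipated: 58.947 μJ

Answer: 58.95 μJ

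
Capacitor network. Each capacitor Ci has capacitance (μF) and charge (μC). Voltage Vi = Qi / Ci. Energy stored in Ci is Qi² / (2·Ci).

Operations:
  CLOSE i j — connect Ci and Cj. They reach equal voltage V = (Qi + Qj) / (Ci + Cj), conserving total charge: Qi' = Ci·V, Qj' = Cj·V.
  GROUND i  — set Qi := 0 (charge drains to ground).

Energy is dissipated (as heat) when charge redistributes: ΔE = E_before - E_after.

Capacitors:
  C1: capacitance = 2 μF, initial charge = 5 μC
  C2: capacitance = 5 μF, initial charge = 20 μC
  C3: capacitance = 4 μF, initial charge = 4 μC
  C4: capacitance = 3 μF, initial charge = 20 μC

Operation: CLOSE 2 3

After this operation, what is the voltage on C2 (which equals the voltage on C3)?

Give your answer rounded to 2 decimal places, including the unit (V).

Answer: 2.67 V

Derivation:
Initial: C1(2μF, Q=5μC, V=2.50V), C2(5μF, Q=20μC, V=4.00V), C3(4μF, Q=4μC, V=1.00V), C4(3μF, Q=20μC, V=6.67V)
Op 1: CLOSE 2-3: Q_total=24.00, C_total=9.00, V=2.67; Q2=13.33, Q3=10.67; dissipated=10.000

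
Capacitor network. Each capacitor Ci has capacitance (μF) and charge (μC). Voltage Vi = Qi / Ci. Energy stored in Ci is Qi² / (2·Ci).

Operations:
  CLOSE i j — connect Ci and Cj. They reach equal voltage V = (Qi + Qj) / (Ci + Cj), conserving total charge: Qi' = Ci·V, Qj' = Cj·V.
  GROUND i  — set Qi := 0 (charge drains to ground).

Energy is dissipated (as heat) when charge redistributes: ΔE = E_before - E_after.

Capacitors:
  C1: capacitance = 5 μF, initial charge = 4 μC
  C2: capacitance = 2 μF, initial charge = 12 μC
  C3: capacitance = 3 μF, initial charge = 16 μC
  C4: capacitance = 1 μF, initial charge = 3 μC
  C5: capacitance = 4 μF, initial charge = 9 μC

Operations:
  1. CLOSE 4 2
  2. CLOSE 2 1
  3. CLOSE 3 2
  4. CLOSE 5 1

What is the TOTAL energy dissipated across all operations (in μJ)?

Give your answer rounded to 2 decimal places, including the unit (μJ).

Initial: C1(5μF, Q=4μC, V=0.80V), C2(2μF, Q=12μC, V=6.00V), C3(3μF, Q=16μC, V=5.33V), C4(1μF, Q=3μC, V=3.00V), C5(4μF, Q=9μC, V=2.25V)
Op 1: CLOSE 4-2: Q_total=15.00, C_total=3.00, V=5.00; Q4=5.00, Q2=10.00; dissipated=3.000
Op 2: CLOSE 2-1: Q_total=14.00, C_total=7.00, V=2.00; Q2=4.00, Q1=10.00; dissipated=12.600
Op 3: CLOSE 3-2: Q_total=20.00, C_total=5.00, V=4.00; Q3=12.00, Q2=8.00; dissipated=6.667
Op 4: CLOSE 5-1: Q_total=19.00, C_total=9.00, V=2.11; Q5=8.44, Q1=10.56; dissipated=0.069
Total dissipated: 22.336 μJ

Answer: 22.34 μJ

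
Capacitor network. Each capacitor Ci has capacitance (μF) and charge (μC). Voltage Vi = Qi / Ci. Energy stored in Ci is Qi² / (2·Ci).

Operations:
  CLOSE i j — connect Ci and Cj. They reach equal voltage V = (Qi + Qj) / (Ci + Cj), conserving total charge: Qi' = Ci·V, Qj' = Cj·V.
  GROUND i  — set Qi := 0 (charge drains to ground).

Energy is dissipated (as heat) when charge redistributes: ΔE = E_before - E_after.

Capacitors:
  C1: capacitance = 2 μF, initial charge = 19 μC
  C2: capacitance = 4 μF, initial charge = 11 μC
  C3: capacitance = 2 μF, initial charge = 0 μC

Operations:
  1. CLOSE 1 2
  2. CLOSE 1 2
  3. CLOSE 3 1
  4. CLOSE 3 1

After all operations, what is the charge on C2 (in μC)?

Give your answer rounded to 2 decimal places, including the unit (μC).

Initial: C1(2μF, Q=19μC, V=9.50V), C2(4μF, Q=11μC, V=2.75V), C3(2μF, Q=0μC, V=0.00V)
Op 1: CLOSE 1-2: Q_total=30.00, C_total=6.00, V=5.00; Q1=10.00, Q2=20.00; dissipated=30.375
Op 2: CLOSE 1-2: Q_total=30.00, C_total=6.00, V=5.00; Q1=10.00, Q2=20.00; dissipated=0.000
Op 3: CLOSE 3-1: Q_total=10.00, C_total=4.00, V=2.50; Q3=5.00, Q1=5.00; dissipated=12.500
Op 4: CLOSE 3-1: Q_total=10.00, C_total=4.00, V=2.50; Q3=5.00, Q1=5.00; dissipated=0.000
Final charges: Q1=5.00, Q2=20.00, Q3=5.00

Answer: 20.00 μC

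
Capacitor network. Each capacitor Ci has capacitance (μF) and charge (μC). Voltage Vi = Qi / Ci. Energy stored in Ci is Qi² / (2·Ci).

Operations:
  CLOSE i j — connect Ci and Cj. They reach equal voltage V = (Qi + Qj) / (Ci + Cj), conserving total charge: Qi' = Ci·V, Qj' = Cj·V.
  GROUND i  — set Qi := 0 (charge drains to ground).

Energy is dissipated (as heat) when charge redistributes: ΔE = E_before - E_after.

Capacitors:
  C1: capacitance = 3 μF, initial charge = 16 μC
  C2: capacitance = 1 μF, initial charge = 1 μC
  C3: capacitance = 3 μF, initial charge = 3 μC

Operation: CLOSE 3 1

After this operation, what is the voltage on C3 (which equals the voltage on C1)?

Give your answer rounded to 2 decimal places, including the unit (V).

Initial: C1(3μF, Q=16μC, V=5.33V), C2(1μF, Q=1μC, V=1.00V), C3(3μF, Q=3μC, V=1.00V)
Op 1: CLOSE 3-1: Q_total=19.00, C_total=6.00, V=3.17; Q3=9.50, Q1=9.50; dissipated=14.083

Answer: 3.17 V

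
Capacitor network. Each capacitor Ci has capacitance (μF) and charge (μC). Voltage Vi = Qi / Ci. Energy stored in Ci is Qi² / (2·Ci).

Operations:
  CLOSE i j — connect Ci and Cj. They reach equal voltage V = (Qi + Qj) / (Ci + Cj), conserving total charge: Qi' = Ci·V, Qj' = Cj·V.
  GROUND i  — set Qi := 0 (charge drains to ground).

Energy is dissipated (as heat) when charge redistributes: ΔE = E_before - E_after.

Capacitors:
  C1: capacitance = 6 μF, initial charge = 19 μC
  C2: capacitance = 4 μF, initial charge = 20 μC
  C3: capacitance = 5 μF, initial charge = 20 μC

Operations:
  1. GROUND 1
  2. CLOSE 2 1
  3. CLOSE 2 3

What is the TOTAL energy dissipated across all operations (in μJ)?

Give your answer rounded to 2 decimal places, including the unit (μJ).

Answer: 64.53 μJ

Derivation:
Initial: C1(6μF, Q=19μC, V=3.17V), C2(4μF, Q=20μC, V=5.00V), C3(5μF, Q=20μC, V=4.00V)
Op 1: GROUND 1: Q1=0; energy lost=30.083
Op 2: CLOSE 2-1: Q_total=20.00, C_total=10.00, V=2.00; Q2=8.00, Q1=12.00; dissipated=30.000
Op 3: CLOSE 2-3: Q_total=28.00, C_total=9.00, V=3.11; Q2=12.44, Q3=15.56; dissipated=4.444
Total dissipated: 64.528 μJ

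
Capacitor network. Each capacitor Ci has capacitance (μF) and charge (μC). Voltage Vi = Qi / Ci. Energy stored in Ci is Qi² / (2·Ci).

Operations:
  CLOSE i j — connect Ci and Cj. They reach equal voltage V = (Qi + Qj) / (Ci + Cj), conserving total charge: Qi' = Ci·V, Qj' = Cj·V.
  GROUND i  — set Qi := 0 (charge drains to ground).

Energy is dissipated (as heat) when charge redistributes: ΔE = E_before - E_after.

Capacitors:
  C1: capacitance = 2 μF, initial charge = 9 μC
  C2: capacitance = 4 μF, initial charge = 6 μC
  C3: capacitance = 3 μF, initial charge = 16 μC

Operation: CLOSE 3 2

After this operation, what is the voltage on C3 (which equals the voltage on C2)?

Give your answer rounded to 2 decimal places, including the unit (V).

Initial: C1(2μF, Q=9μC, V=4.50V), C2(4μF, Q=6μC, V=1.50V), C3(3μF, Q=16μC, V=5.33V)
Op 1: CLOSE 3-2: Q_total=22.00, C_total=7.00, V=3.14; Q3=9.43, Q2=12.57; dissipated=12.595

Answer: 3.14 V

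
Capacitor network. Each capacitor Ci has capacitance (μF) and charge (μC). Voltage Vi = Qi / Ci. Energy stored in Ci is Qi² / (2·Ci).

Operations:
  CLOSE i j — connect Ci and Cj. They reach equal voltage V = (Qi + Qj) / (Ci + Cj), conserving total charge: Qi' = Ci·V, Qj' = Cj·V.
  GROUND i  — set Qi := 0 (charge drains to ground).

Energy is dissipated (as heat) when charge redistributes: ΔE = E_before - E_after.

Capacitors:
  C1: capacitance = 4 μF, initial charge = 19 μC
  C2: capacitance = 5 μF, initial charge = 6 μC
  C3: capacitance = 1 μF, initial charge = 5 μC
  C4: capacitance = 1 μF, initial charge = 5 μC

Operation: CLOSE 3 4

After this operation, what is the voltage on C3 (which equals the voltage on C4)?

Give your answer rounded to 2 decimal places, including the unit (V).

Answer: 5.00 V

Derivation:
Initial: C1(4μF, Q=19μC, V=4.75V), C2(5μF, Q=6μC, V=1.20V), C3(1μF, Q=5μC, V=5.00V), C4(1μF, Q=5μC, V=5.00V)
Op 1: CLOSE 3-4: Q_total=10.00, C_total=2.00, V=5.00; Q3=5.00, Q4=5.00; dissipated=0.000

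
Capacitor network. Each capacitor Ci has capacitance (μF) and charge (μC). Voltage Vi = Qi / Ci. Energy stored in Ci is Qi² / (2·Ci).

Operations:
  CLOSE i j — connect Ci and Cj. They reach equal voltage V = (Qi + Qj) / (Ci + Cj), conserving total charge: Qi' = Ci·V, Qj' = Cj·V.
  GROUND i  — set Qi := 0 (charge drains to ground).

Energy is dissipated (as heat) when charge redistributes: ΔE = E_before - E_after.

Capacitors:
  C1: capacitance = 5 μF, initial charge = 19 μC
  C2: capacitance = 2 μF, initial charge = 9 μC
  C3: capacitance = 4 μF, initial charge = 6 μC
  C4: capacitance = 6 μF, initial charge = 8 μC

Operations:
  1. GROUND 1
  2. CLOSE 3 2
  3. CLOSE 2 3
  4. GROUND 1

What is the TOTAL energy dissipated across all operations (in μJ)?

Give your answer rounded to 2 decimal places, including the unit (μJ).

Initial: C1(5μF, Q=19μC, V=3.80V), C2(2μF, Q=9μC, V=4.50V), C3(4μF, Q=6μC, V=1.50V), C4(6μF, Q=8μC, V=1.33V)
Op 1: GROUND 1: Q1=0; energy lost=36.100
Op 2: CLOSE 3-2: Q_total=15.00, C_total=6.00, V=2.50; Q3=10.00, Q2=5.00; dissipated=6.000
Op 3: CLOSE 2-3: Q_total=15.00, C_total=6.00, V=2.50; Q2=5.00, Q3=10.00; dissipated=0.000
Op 4: GROUND 1: Q1=0; energy lost=0.000
Total dissipated: 42.100 μJ

Answer: 42.10 μJ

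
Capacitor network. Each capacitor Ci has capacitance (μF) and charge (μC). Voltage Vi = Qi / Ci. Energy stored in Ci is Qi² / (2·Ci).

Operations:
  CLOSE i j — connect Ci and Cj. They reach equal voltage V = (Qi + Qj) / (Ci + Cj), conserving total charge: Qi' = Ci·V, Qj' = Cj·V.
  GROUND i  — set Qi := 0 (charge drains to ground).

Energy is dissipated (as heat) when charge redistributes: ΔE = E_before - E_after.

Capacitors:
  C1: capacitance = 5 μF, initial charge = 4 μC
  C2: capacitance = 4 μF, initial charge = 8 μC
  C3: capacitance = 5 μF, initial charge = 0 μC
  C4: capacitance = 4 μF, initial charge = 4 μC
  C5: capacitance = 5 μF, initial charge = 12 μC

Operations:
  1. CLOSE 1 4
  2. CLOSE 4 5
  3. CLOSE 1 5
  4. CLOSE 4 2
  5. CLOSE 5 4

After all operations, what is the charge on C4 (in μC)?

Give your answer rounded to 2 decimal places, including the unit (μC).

Answer: 6.22 μC

Derivation:
Initial: C1(5μF, Q=4μC, V=0.80V), C2(4μF, Q=8μC, V=2.00V), C3(5μF, Q=0μC, V=0.00V), C4(4μF, Q=4μC, V=1.00V), C5(5μF, Q=12μC, V=2.40V)
Op 1: CLOSE 1-4: Q_total=8.00, C_total=9.00, V=0.89; Q1=4.44, Q4=3.56; dissipated=0.044
Op 2: CLOSE 4-5: Q_total=15.56, C_total=9.00, V=1.73; Q4=6.91, Q5=8.64; dissipated=2.537
Op 3: CLOSE 1-5: Q_total=13.09, C_total=10.00, V=1.31; Q1=6.54, Q5=6.54; dissipated=0.881
Op 4: CLOSE 4-2: Q_total=14.91, C_total=8.00, V=1.86; Q4=7.46, Q2=7.46; dissipated=0.074
Op 5: CLOSE 5-4: Q_total=14.00, C_total=9.00, V=1.56; Q5=7.78, Q4=6.22; dissipated=0.343
Final charges: Q1=6.54, Q2=7.46, Q3=0.00, Q4=6.22, Q5=7.78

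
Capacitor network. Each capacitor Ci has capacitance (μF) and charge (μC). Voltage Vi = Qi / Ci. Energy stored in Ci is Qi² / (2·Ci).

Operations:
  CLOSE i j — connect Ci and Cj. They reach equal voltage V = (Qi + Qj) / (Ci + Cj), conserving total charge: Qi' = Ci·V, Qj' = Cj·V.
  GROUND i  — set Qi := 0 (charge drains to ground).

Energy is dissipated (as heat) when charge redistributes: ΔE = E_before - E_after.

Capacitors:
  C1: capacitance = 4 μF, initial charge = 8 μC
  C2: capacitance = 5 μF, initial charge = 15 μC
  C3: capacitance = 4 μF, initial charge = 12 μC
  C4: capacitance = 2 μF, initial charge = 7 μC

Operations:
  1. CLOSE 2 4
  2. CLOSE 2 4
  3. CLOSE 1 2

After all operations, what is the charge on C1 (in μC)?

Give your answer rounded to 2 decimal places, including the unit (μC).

Initial: C1(4μF, Q=8μC, V=2.00V), C2(5μF, Q=15μC, V=3.00V), C3(4μF, Q=12μC, V=3.00V), C4(2μF, Q=7μC, V=3.50V)
Op 1: CLOSE 2-4: Q_total=22.00, C_total=7.00, V=3.14; Q2=15.71, Q4=6.29; dissipated=0.179
Op 2: CLOSE 2-4: Q_total=22.00, C_total=7.00, V=3.14; Q2=15.71, Q4=6.29; dissipated=0.000
Op 3: CLOSE 1-2: Q_total=23.71, C_total=9.00, V=2.63; Q1=10.54, Q2=13.17; dissipated=1.451
Final charges: Q1=10.54, Q2=13.17, Q3=12.00, Q4=6.29

Answer: 10.54 μC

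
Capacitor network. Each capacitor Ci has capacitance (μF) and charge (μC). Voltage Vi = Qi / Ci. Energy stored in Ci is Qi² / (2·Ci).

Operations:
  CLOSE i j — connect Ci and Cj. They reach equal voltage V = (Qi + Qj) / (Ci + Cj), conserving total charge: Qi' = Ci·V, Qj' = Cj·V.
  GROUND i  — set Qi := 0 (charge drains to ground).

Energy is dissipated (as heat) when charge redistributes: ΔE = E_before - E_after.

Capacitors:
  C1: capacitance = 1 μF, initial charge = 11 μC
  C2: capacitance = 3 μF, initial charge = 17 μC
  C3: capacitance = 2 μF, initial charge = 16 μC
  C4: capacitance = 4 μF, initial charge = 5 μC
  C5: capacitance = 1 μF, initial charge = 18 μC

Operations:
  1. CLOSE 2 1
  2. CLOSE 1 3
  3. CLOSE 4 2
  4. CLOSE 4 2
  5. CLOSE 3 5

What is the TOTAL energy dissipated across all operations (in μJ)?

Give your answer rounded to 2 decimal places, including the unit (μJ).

Answer: 74.93 μJ

Derivation:
Initial: C1(1μF, Q=11μC, V=11.00V), C2(3μF, Q=17μC, V=5.67V), C3(2μF, Q=16μC, V=8.00V), C4(4μF, Q=5μC, V=1.25V), C5(1μF, Q=18μC, V=18.00V)
Op 1: CLOSE 2-1: Q_total=28.00, C_total=4.00, V=7.00; Q2=21.00, Q1=7.00; dissipated=10.667
Op 2: CLOSE 1-3: Q_total=23.00, C_total=3.00, V=7.67; Q1=7.67, Q3=15.33; dissipated=0.333
Op 3: CLOSE 4-2: Q_total=26.00, C_total=7.00, V=3.71; Q4=14.86, Q2=11.14; dissipated=28.339
Op 4: CLOSE 4-2: Q_total=26.00, C_total=7.00, V=3.71; Q4=14.86, Q2=11.14; dissipated=0.000
Op 5: CLOSE 3-5: Q_total=33.33, C_total=3.00, V=11.11; Q3=22.22, Q5=11.11; dissipated=35.593
Total dissipated: 74.932 μJ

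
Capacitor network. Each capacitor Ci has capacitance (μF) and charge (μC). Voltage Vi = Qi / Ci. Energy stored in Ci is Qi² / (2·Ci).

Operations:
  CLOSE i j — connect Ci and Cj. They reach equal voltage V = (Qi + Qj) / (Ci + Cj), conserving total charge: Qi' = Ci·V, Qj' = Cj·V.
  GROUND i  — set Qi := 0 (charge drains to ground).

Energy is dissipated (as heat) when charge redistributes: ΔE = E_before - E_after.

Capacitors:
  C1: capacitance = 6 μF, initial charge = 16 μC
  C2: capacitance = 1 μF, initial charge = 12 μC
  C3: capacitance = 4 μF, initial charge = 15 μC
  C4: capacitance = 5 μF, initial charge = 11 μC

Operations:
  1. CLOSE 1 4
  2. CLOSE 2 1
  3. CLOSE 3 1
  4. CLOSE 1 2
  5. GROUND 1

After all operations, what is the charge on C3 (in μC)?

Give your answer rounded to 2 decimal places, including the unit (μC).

Answer: 15.16 μC

Derivation:
Initial: C1(6μF, Q=16μC, V=2.67V), C2(1μF, Q=12μC, V=12.00V), C3(4μF, Q=15μC, V=3.75V), C4(5μF, Q=11μC, V=2.20V)
Op 1: CLOSE 1-4: Q_total=27.00, C_total=11.00, V=2.45; Q1=14.73, Q4=12.27; dissipated=0.297
Op 2: CLOSE 2-1: Q_total=26.73, C_total=7.00, V=3.82; Q2=3.82, Q1=22.91; dissipated=39.050
Op 3: CLOSE 3-1: Q_total=37.91, C_total=10.00, V=3.79; Q3=15.16, Q1=22.75; dissipated=0.006
Op 4: CLOSE 1-2: Q_total=26.56, C_total=7.00, V=3.79; Q1=22.77, Q2=3.79; dissipated=0.000
Op 5: GROUND 1: Q1=0; energy lost=43.202
Final charges: Q1=0.00, Q2=3.79, Q3=15.16, Q4=12.27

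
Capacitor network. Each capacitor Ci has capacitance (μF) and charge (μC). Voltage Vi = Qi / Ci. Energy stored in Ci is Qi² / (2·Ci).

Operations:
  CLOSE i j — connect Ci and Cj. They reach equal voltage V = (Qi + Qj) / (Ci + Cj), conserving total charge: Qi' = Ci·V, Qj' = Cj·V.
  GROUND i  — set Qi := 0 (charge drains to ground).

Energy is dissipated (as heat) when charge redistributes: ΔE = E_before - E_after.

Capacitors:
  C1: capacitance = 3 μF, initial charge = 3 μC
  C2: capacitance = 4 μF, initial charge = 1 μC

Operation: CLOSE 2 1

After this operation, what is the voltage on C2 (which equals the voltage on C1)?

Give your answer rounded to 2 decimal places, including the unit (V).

Initial: C1(3μF, Q=3μC, V=1.00V), C2(4μF, Q=1μC, V=0.25V)
Op 1: CLOSE 2-1: Q_total=4.00, C_total=7.00, V=0.57; Q2=2.29, Q1=1.71; dissipated=0.482

Answer: 0.57 V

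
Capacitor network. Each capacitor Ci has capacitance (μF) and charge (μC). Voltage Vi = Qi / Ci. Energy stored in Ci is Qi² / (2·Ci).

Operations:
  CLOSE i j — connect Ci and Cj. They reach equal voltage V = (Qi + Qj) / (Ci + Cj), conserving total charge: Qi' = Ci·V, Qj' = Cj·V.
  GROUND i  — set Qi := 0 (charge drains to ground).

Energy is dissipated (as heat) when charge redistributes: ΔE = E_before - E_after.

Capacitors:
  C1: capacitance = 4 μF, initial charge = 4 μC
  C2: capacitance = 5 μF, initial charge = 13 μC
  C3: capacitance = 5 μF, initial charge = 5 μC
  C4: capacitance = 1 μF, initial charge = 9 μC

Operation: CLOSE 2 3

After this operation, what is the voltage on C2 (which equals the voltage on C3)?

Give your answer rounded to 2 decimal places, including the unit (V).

Initial: C1(4μF, Q=4μC, V=1.00V), C2(5μF, Q=13μC, V=2.60V), C3(5μF, Q=5μC, V=1.00V), C4(1μF, Q=9μC, V=9.00V)
Op 1: CLOSE 2-3: Q_total=18.00, C_total=10.00, V=1.80; Q2=9.00, Q3=9.00; dissipated=3.200

Answer: 1.80 V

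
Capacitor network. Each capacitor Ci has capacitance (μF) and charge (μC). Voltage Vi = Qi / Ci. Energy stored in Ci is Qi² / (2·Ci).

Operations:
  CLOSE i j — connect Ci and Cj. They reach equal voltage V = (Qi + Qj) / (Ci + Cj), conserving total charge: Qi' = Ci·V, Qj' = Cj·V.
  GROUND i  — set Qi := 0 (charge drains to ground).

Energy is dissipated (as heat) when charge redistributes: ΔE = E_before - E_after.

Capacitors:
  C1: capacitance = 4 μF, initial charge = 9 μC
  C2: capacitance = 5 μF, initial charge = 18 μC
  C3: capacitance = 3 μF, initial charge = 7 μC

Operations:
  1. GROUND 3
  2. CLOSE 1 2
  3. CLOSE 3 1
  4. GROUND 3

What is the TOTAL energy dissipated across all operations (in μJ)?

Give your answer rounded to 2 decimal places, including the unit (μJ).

Initial: C1(4μF, Q=9μC, V=2.25V), C2(5μF, Q=18μC, V=3.60V), C3(3μF, Q=7μC, V=2.33V)
Op 1: GROUND 3: Q3=0; energy lost=8.167
Op 2: CLOSE 1-2: Q_total=27.00, C_total=9.00, V=3.00; Q1=12.00, Q2=15.00; dissipated=2.025
Op 3: CLOSE 3-1: Q_total=12.00, C_total=7.00, V=1.71; Q3=5.14, Q1=6.86; dissipated=7.714
Op 4: GROUND 3: Q3=0; energy lost=4.408
Total dissipated: 22.314 μJ

Answer: 22.31 μJ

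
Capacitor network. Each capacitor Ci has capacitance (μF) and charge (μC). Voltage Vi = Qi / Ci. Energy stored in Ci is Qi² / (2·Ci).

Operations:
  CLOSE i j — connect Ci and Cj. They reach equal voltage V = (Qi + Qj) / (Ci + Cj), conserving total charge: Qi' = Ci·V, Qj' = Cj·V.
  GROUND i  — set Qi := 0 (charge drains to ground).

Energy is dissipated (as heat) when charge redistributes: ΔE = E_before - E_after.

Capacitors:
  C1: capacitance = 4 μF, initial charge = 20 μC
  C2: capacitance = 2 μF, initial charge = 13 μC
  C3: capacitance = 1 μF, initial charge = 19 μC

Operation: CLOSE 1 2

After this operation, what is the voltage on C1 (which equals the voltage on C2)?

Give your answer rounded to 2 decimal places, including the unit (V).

Answer: 5.50 V

Derivation:
Initial: C1(4μF, Q=20μC, V=5.00V), C2(2μF, Q=13μC, V=6.50V), C3(1μF, Q=19μC, V=19.00V)
Op 1: CLOSE 1-2: Q_total=33.00, C_total=6.00, V=5.50; Q1=22.00, Q2=11.00; dissipated=1.500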